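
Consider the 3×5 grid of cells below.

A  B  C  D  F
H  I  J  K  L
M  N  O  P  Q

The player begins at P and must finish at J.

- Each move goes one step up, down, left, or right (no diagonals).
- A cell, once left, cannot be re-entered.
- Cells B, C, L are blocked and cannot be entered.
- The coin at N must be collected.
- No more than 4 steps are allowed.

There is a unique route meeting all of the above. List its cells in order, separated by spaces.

P O N I J

Any route must reach N and still end at J within 4 moves, so the order of the required stops is forced.
Route from P: 2× left (reaching N), up to I, right to J — 4 moves in all.
Check: all required cells visited; 4 ≤ 4 moves.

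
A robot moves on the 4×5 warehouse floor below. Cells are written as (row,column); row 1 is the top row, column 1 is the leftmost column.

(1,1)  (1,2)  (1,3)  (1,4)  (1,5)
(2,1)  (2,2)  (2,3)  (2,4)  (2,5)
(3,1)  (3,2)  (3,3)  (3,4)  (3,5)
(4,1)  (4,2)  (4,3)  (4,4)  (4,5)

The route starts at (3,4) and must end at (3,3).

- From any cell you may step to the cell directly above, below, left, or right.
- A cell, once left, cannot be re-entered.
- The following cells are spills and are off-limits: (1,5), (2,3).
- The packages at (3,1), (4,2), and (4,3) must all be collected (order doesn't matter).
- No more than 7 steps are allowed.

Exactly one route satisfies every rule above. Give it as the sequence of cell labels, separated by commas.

Any route must reach (3,1), (4,2), and (4,3) and still end at (3,3) within 7 moves, so the order of the required stops is forced.
Route from (3,4): down to (4,4), 3× left (reaching (4,1)), up to (3,1), 2× right (reaching (3,3)) — 7 moves in all.
Check: all required cells visited; 7 ≤ 7 moves.

(3,4), (4,4), (4,3), (4,2), (4,1), (3,1), (3,2), (3,3)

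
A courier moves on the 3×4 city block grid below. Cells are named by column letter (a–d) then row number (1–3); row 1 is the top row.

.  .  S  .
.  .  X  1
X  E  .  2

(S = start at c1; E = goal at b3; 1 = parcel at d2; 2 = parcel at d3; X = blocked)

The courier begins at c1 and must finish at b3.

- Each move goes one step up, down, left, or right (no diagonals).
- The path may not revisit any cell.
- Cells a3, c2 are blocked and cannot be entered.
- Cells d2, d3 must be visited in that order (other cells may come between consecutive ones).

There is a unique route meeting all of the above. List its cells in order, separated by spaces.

c1 d1 d2 d3 c3 b3

The waypoints must appear in the order d2, d3, with no cell reused.
Route from c1: right to d1, 2× down (reaching d3), 2× left (reaching b3) — 5 moves in all.
Check: order respected (1 at step 2, 2 at step 3).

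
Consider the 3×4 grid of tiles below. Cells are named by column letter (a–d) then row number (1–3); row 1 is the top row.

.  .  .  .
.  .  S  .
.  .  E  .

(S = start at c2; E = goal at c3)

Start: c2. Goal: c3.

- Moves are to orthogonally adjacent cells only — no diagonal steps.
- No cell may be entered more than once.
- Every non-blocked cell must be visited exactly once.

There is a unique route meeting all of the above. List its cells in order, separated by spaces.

c2 b2 b3 a3 a2 a1 b1 c1 d1 d2 d3 c3

Need to visit all 12 open cells exactly once, starting at c2 and ending at c3.
Route from c2: left 1 to b2, down 1 to b3, left 1 to a3, up 2 to a1, right 3 to d1, down 2 to d3, left 1 to c3 — 11 moves in all.
Check: all 12 open cells covered.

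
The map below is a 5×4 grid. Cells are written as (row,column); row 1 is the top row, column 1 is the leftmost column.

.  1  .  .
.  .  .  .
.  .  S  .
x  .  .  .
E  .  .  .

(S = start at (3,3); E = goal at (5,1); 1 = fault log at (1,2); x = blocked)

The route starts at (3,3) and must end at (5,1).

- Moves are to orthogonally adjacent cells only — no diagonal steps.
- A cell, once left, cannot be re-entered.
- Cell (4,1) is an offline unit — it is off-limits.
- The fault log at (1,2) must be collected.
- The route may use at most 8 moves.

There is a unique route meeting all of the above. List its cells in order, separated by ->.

(3,3) -> (2,3) -> (1,3) -> (1,2) -> (2,2) -> (3,2) -> (4,2) -> (5,2) -> (5,1)

Any route must reach (1,2) and still end at (5,1) within 8 moves, so the order of the required stops is forced.
Route from (3,3): 2× up (reaching (1,3)), left to (1,2), 4× down (reaching (5,2)), left to (5,1) — 8 moves in all.
Check: all required cells visited; 8 ≤ 8 moves.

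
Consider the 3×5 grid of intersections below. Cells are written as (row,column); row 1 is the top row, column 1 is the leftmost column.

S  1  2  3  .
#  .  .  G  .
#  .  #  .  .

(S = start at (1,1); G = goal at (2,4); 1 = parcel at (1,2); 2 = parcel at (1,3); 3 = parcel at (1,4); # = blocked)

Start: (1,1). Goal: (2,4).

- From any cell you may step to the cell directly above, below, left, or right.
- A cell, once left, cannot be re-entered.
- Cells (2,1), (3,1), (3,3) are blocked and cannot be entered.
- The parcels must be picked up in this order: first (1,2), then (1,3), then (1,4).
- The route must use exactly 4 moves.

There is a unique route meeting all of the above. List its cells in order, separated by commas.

The waypoints must appear in the order (1,2), (1,3), (1,4), with no cell reused.
Route from (1,1): right 3 to (1,4), down 1 to (2,4) — 4 moves in all.
Check: order respected (1 at step 1, 2 at step 2, 3 at step 3); 4 moves as required.

(1,1), (1,2), (1,3), (1,4), (2,4)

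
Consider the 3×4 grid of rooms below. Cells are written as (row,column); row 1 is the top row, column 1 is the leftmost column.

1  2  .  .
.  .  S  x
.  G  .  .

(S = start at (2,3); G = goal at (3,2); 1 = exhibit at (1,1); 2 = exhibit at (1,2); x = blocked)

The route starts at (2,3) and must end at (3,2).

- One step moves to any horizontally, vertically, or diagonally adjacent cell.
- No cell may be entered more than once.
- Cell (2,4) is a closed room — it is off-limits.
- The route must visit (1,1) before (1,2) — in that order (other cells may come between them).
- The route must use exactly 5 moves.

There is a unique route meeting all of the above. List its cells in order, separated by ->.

(2,3) -> (2,2) -> (1,1) -> (1,2) -> (2,1) -> (3,2)

The waypoints must appear in the order (1,1), (1,2), with no cell reused.
Route from (2,3): left 1 to (2,2), up-left 1 to (1,1), right 1 to (1,2), down-left 1 to (2,1), down-right 1 to (3,2) — 5 moves in all.
Check: order respected (1 at step 2, 2 at step 3); 5 moves as required.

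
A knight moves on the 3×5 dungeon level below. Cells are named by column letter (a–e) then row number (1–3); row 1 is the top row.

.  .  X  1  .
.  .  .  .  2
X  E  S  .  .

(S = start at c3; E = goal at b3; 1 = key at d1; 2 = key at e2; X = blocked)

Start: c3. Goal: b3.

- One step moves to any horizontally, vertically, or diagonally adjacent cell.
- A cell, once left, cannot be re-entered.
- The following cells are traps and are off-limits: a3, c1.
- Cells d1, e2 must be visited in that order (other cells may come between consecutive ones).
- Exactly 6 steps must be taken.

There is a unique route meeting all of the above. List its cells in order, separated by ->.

The waypoints must appear in the order d1, e2, with no cell reused.
Route from c3: up-right 1 to d2, up 1 to d1, down-right 1 to e2, down-left 1 to d3, up-left 1 to c2, down-left 1 to b3 — 6 moves in all.
Check: order respected (1 at step 2, 2 at step 3); 6 moves as required.

c3 -> d2 -> d1 -> e2 -> d3 -> c2 -> b3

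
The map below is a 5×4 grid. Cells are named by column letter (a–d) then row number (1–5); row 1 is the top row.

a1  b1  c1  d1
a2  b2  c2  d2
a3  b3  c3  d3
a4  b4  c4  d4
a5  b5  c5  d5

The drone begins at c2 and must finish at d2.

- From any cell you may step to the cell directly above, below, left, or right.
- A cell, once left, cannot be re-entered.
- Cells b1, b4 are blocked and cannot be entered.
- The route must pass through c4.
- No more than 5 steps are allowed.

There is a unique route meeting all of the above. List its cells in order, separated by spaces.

c2 c3 c4 d4 d3 d2

The 5-move cap with required stops at c4 leaves no slack for detours.
Route from c2: down 2 to c4, right 1 to d4, up 2 to d2 — 5 moves in all.
Check: all required cells visited; 5 ≤ 5 moves.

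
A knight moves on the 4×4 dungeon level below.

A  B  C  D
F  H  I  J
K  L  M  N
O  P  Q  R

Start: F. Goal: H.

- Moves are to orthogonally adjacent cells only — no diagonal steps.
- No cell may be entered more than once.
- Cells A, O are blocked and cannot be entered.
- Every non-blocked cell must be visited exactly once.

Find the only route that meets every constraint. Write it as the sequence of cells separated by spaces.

F K L P Q R N M I J D C B H

Need to visit all 14 open cells exactly once, starting at F and ending at H.
Route from F: down 1 to K, right 1 to L, down 1 to P, right 2 to R, up 1 to N, left 1 to M, up 1 to I, right 1 to J, up 1 to D, left 2 to B, down 1 to H — 13 moves in all.
Check: all 14 open cells covered.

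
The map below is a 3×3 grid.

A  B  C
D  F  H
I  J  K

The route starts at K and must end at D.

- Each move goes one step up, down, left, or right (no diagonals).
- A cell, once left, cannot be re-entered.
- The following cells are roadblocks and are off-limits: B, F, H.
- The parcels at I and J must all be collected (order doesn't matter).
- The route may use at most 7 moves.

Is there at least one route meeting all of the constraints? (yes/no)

One route that works: K → J → I → D.

yes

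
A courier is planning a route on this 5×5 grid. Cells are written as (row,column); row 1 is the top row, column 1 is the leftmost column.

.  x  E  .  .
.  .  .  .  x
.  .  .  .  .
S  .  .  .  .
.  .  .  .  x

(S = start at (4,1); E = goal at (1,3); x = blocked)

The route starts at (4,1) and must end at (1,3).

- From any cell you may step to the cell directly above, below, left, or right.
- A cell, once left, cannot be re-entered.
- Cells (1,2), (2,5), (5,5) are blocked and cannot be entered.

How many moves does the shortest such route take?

The Manhattan distance from (4,1) to (1,3) is |4−1| + |1−3| = 5, so at least 5 moves are needed.
A route of 5 moves achieves this: (4,1) → (3,1) → (2,1) → (2,2) → (2,3) → (1,3).
Since 5 matches the lower bound, it is optimal.

5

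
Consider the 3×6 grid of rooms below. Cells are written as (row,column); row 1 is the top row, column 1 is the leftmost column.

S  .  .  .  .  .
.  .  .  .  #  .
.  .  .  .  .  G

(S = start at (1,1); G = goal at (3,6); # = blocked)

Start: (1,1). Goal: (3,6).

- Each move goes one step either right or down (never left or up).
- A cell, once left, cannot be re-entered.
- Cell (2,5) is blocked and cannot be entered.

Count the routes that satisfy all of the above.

A right/down-only route from (1,1) to (3,6) makes exactly 2 down-moves and 5 right-moves in some order.
With no other constraints that would be C(7,2) = 21 routes.
Subtract routes through each blocked cell (inclusion–exclusion for overlaps): − through (2,5): 10 → 11.
That gives 11 routes.

11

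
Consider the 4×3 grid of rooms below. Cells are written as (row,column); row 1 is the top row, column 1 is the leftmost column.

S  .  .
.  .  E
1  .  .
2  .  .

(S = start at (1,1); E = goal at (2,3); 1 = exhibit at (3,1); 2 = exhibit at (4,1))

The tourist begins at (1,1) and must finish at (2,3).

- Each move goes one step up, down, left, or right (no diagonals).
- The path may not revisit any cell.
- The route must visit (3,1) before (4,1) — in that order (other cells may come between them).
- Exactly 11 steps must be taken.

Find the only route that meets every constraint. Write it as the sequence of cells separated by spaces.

(1,1) (2,1) (3,1) (4,1) (4,2) (4,3) (3,3) (3,2) (2,2) (1,2) (1,3) (2,3)

The waypoints must appear in the order (3,1), (4,1), with no cell reused.
Route from (1,1): down 3 to (4,1), right 2 to (4,3), up 1 to (3,3), left 1 to (3,2), up 2 to (1,2), right 1 to (1,3), down 1 to (2,3) — 11 moves in all.
Check: order respected (1 at step 2, 2 at step 3); 11 moves as required.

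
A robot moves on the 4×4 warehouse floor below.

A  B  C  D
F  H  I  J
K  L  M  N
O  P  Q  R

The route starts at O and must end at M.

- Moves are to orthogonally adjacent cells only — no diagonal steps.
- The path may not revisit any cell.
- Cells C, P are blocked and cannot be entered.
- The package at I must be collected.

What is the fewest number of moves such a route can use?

5

Any route passes through I somewhere between O and M. Summing Manhattan distances along the two legs (O → I → M) gives a lower bound of 4 + 1 = 5 moves.
A route of 5 moves achieves this: O → K → F → H → I → M.
Since 5 matches the lower bound, it is optimal.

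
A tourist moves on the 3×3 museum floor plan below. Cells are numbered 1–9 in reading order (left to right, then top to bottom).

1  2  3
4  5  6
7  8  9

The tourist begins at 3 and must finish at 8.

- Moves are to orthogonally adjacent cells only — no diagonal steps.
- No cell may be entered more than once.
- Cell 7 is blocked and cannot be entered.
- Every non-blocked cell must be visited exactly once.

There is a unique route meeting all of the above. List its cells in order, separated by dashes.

Need to visit all 8 open cells exactly once, starting at 3 and ending at 8.
Cell 9 has only two open neighbours (6 and 8), so the path must pass straight through it: one of those is the cell it's entered from and the other is where it exits.
Route from 3: 2× left (reaching 1), down to 4, 2× right (reaching 6), down to 9, left to 8 — 7 moves in all.
Check: all 8 open cells covered.

3 - 2 - 1 - 4 - 5 - 6 - 9 - 8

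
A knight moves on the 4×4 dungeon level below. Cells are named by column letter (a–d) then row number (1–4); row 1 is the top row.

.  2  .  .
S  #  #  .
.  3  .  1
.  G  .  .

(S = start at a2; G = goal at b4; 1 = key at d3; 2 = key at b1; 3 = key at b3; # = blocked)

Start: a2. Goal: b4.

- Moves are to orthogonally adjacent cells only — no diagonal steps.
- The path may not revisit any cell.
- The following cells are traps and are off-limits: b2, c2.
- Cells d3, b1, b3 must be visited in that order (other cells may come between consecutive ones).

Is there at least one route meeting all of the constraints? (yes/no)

Ignoring the required order, 4 revisit-free routes from a2 to b4 pass through all of d3, b1, and b3; the waypoint orders that occur are b1 → d3 → b3 (4) — never d3 → b1 → b3.

no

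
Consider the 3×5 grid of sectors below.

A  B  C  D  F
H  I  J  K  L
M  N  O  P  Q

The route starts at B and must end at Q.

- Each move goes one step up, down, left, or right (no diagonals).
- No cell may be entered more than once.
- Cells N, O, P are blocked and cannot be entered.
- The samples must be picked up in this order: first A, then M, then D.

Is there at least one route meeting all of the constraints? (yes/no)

M must be visited but has only one open neighbour (H), and it is neither the start nor the goal — the route would have to enter and leave through H, re-entering it.

no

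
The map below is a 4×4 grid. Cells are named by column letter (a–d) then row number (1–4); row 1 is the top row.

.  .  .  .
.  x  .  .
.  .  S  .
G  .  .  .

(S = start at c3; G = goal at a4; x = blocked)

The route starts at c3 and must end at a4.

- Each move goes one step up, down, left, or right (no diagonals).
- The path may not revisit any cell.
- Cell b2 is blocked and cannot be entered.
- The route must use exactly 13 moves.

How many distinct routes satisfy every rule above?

Need simple routes of exactly 13 moves from c3 to a4 (Manhattan distance 3, so 5 moves are spent on a detour and 5 undoing it).
Enumerating: c3 c4 d4 d3 d2 d1 c1 b1 a1 a2 a3 b3 b4 a4 | c3 c4 d4 d3 d2 c2 c1 b1 a1 a2 a3 b3 b4 a4 | c3 b3 b4 c4 d4 d3 d2 d1 c1 b1 a1 a2 a3 a4 | c3 b3 b4 c4 d4 d3 d2 c2 c1 b1 a1 a2 a3 a4 | c3 b3 a3 a2 a1 b1 c1 c2 d2 d3 d4 c4 b4 a4 | c3 b3 a3 a2 a1 b1 c1 d1 d2 d3 d4 c4 b4 a4.
That gives 6 routes.

6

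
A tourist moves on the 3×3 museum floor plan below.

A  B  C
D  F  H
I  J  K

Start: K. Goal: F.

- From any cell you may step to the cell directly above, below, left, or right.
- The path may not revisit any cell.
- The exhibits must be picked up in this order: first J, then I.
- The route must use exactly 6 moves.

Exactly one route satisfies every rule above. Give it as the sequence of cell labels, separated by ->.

K -> J -> I -> D -> A -> B -> F

The waypoints must appear in the order J, I, with no cell reused.
Route from K: left 2 to I, up 2 to A, right 1 to B, down 1 to F — 6 moves in all.
Check: order respected (J at step 1, I at step 2); 6 moves as required.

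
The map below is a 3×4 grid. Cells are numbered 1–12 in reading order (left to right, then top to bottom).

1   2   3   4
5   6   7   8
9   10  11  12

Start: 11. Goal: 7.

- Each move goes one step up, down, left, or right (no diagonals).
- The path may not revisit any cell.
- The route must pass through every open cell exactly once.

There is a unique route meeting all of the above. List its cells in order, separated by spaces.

Need to visit all 12 open cells exactly once, starting at 11 and ending at 7.
Cell 1 has only two open neighbours (5 and 2), so the path must pass straight through it: one of those is the cell it's entered from and the other is where it exits.
Route from 11: right to 12, 2× up (reaching 4), 3× left (reaching 1), 2× down (reaching 9), right to 10, up to 6, right to 7 — 11 moves in all.
Check: all 12 open cells covered.

11 12 8 4 3 2 1 5 9 10 6 7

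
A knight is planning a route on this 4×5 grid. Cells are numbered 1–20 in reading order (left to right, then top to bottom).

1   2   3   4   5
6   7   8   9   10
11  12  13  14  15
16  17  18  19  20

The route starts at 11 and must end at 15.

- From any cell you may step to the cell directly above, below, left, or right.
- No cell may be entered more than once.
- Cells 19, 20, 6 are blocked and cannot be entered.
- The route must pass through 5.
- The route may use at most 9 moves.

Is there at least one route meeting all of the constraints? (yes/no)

yes

One route that works: 11 → 12 → 7 → 2 → 3 → 4 → 5 → 10 → 15.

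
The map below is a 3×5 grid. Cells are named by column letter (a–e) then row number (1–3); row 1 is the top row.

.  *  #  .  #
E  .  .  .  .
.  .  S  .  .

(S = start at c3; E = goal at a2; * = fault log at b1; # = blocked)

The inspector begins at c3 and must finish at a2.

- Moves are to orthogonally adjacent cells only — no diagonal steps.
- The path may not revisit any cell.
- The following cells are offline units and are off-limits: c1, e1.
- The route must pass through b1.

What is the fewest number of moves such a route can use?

Any route passes through b1 somewhere between c3 and a2. Summing Manhattan distances along the two legs (c3 → b1 → a2) gives a lower bound of 3 + 2 = 5 moves.
A route of 5 moves achieves this: c3 → c2 → b2 → b1 → a1 → a2.
Since 5 matches the lower bound, it is optimal.

5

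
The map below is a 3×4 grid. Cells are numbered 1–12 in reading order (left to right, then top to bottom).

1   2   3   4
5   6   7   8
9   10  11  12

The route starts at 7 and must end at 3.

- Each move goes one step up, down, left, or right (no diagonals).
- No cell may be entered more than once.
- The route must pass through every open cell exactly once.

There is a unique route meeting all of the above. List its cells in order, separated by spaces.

7 6 2 1 5 9 10 11 12 8 4 3

Need to visit all 12 open cells exactly once, starting at 7 and ending at 3.
Cell 9 has only two open neighbours (5 and 10), so the path must pass straight through it: one of those is the cell it's entered from and the other is where it exits.
Route from 7: left to 6, up to 2, left to 1, 2× down (reaching 9), 3× right (reaching 12), 2× up (reaching 4), left to 3 — 11 moves in all.
Check: all 12 open cells covered.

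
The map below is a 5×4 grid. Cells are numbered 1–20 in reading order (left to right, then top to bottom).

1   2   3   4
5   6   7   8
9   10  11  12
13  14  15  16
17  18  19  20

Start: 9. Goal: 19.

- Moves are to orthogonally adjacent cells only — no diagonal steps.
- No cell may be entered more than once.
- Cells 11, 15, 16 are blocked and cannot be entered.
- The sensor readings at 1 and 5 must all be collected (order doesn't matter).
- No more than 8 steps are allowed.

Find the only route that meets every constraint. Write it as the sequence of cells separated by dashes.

9 - 5 - 1 - 2 - 6 - 10 - 14 - 18 - 19

Any route must reach 1 and 5 and still end at 19 within 8 moves, so the order of the required stops is forced.
Route from 9: up 2 to 1, right 1 to 2, down 4 to 18, right 1 to 19 — 8 moves in all.
Check: all required cells visited; 8 ≤ 8 moves.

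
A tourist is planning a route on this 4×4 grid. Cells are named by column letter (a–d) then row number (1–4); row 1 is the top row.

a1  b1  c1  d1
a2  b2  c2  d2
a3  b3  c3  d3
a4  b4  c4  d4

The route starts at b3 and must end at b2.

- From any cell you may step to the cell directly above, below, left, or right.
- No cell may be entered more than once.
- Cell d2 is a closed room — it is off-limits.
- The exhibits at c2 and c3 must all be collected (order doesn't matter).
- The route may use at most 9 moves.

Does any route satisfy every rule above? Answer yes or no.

One route that works: b3 → c3 → c2 → b2.

yes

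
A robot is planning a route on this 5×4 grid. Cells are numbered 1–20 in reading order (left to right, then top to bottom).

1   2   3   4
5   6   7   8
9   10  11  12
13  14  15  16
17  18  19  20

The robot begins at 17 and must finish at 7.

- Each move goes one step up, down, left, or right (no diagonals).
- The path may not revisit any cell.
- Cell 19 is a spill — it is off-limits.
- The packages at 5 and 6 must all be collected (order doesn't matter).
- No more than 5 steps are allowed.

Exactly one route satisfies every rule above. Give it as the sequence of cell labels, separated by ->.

17 -> 13 -> 9 -> 5 -> 6 -> 7

The budget equals the shortest possible length, so every move has to be on a shortest route through the required cells.
Route from 17: up 3 to 5, right 2 to 7 — 5 moves in all.
Check: all required cells visited; 5 ≤ 5 moves.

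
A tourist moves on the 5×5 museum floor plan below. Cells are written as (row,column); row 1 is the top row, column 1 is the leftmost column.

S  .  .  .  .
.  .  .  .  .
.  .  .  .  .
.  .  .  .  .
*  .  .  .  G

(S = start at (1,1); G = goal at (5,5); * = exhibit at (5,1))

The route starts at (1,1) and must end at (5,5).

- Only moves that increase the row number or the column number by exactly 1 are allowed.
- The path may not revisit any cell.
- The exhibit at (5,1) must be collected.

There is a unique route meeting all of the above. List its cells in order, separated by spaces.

Moves only go right or down, so the column and row indices never decrease.
Route from (1,1): 4× down (reaching (5,1)), 4× right (reaching (5,5)) — 8 moves in all.
Check: all required cells visited.

(1,1) (2,1) (3,1) (4,1) (5,1) (5,2) (5,3) (5,4) (5,5)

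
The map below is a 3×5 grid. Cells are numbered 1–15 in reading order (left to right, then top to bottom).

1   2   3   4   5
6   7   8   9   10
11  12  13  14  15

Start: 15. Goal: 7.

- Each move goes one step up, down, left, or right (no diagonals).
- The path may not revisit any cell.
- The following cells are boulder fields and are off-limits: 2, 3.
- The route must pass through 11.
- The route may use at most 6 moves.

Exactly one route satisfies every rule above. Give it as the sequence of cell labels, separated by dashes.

15 - 14 - 13 - 12 - 11 - 6 - 7

Any route must reach 11 and still end at 7 within 6 moves, so the order of the required stops is forced.
Route from 15: 4× left (reaching 11), up to 6, right to 7 — 6 moves in all.
Check: all required cells visited; 6 ≤ 6 moves.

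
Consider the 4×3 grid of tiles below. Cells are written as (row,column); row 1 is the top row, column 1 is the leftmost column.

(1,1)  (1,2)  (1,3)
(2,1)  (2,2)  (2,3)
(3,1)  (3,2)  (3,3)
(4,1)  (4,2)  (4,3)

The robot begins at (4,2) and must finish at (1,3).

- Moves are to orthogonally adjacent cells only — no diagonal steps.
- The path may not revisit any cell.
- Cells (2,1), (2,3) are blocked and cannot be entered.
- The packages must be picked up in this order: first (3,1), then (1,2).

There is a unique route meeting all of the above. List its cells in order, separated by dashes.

The waypoints must appear in the order (3,1), (1,2), with no cell reused.
Route from (4,2): left to (4,1), up to (3,1), right to (3,2), 2× up (reaching (1,2)), right to (1,3) — 6 moves in all.
Check: order respected ((3,1) at step 2, (1,2) at step 5).

(4,2) - (4,1) - (3,1) - (3,2) - (2,2) - (1,2) - (1,3)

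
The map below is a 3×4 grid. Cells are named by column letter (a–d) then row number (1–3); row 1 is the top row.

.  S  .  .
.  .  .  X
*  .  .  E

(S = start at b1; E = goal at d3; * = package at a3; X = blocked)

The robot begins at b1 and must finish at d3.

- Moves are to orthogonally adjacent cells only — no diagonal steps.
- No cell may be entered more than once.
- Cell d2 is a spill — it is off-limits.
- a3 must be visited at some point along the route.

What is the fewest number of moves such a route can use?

Any route passes through a3 somewhere between b1 and d3. Summing Manhattan distances along the two legs (b1 → a3 → d3) gives a lower bound of 3 + 3 = 6 moves.
A route of 6 moves achieves this: b1 → b2 → a2 → a3 → b3 → c3 → d3.
Since 6 matches the lower bound, it is optimal.

6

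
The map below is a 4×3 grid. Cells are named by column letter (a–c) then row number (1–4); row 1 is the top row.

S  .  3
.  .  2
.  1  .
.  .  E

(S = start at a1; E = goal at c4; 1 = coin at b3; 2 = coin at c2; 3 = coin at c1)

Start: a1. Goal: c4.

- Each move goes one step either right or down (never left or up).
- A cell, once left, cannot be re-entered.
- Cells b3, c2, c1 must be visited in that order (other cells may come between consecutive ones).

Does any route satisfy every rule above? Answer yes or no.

c2 lies above b3, so going from b3 to c2 would need an upward move — but moves only go right/down, so b3 cannot be visited before c2.

no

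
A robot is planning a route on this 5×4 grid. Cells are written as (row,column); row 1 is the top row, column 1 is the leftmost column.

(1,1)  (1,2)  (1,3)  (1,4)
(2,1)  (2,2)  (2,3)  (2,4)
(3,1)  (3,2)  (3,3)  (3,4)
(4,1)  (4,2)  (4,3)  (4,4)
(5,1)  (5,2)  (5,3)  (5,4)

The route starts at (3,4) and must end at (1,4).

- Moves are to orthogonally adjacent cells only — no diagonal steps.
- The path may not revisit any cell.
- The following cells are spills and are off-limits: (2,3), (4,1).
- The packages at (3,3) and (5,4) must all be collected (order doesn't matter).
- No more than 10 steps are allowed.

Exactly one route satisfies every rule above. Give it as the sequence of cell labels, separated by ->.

(3,4) -> (4,4) -> (5,4) -> (5,3) -> (4,3) -> (3,3) -> (3,2) -> (2,2) -> (1,2) -> (1,3) -> (1,4)

Any route must reach (3,3) and (5,4) and still end at (1,4) within 10 moves, so the order of the required stops is forced.
Route from (3,4): 2× down (reaching (5,4)), left to (5,3), 2× up (reaching (3,3)), left to (3,2), 2× up (reaching (1,2)), 2× right (reaching (1,4)) — 10 moves in all.
Check: all required cells visited; 10 ≤ 10 moves.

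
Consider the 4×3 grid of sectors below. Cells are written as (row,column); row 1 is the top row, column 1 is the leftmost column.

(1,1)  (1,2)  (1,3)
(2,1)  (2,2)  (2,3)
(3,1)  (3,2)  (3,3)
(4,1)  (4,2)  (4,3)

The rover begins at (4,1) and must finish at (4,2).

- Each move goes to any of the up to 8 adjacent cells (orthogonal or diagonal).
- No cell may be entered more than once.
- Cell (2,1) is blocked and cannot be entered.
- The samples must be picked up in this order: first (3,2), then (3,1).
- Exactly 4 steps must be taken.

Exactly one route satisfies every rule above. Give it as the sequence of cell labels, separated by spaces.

The waypoints must appear in the order (3,2), (3,1), with no cell reused.
Route from (4,1): up-right to (3,2), up to (2,2), down-left to (3,1), down-right to (4,2) — 4 moves in all.
Check: order respected ((3,2) at step 1, (3,1) at step 3); 4 moves as required.

(4,1) (3,2) (2,2) (3,1) (4,2)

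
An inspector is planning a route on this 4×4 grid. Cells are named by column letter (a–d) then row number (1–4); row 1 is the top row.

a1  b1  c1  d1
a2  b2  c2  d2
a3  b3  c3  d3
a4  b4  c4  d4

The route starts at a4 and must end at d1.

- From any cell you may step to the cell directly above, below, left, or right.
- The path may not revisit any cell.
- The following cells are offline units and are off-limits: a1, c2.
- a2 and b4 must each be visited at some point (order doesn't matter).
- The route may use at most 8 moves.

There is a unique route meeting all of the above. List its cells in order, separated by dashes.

The budget equals the shortest possible length, so every move has to be on a shortest route through the required cells.
Route from a4: right 1 to b4, up 1 to b3, left 1 to a3, up 1 to a2, right 1 to b2, up 1 to b1, right 2 to d1 — 8 moves in all.
Check: all required cells visited; 8 ≤ 8 moves.

a4 - b4 - b3 - a3 - a2 - b2 - b1 - c1 - d1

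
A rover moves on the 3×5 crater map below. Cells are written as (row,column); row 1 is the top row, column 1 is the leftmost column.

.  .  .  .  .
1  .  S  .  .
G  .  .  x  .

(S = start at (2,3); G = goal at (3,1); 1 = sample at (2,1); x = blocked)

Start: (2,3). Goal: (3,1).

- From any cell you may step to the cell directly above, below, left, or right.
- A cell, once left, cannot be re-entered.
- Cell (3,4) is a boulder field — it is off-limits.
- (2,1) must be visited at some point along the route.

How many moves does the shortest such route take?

Any route passes through (2,1) somewhere between (2,3) and (3,1). Summing Manhattan distances along the two legs ((2,3) → (2,1) → (3,1)) gives a lower bound of 2 + 1 = 3 moves.
A route of 3 moves achieves this: (2,3) → (2,2) → (2,1) → (3,1).
Since 3 matches the lower bound, it is optimal.

3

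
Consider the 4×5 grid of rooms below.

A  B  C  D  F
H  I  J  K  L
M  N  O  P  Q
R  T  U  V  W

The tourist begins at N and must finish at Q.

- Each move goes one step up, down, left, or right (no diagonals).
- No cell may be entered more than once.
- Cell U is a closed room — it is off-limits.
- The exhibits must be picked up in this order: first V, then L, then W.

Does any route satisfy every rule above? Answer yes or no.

no

Ignoring the required order, 20 revisit-free routes from N to Q pass through all of V, L, and W; the waypoint orders that occur are L → V → W (20) — never V → L → W.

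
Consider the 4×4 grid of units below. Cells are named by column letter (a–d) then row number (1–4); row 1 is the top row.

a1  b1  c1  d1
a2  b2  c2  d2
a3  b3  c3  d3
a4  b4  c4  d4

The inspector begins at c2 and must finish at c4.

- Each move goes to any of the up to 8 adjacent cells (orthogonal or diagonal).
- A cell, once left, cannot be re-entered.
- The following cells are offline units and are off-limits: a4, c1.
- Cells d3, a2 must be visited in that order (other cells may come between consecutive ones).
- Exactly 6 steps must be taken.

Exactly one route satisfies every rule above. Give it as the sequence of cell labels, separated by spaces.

The waypoints must appear in the order d3, a2, with no cell reused.
Route from c2: down-right to d3, left to c3, up-left to b2, left to a2, 2× down-right (reaching c4) — 6 moves in all.
Check: order respected (d3 at step 1, a2 at step 4); 6 moves as required.

c2 d3 c3 b2 a2 b3 c4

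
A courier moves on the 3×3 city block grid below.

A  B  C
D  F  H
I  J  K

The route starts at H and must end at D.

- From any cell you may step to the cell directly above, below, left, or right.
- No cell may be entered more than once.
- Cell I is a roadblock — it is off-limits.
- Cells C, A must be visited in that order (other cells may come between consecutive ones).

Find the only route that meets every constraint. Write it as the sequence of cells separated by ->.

The waypoints must appear in the order C, A, with no cell reused.
Route from H: up 1 to C, left 2 to A, down 1 to D — 4 moves in all.
Check: order respected (C at step 1, A at step 3).

H -> C -> B -> A -> D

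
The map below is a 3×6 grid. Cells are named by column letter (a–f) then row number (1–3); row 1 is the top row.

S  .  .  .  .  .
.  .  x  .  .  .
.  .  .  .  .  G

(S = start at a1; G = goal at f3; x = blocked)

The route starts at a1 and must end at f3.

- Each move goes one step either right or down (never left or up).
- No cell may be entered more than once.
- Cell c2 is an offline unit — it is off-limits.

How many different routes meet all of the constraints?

A right/down-only route from a1 to f3 makes exactly 2 down-moves and 5 right-moves in some order.
With no other constraints that would be C(7,2) = 21 routes.
Subtract routes through each blocked cell (inclusion–exclusion for overlaps): − through c2: 12 → 9.
That gives 9 routes.

9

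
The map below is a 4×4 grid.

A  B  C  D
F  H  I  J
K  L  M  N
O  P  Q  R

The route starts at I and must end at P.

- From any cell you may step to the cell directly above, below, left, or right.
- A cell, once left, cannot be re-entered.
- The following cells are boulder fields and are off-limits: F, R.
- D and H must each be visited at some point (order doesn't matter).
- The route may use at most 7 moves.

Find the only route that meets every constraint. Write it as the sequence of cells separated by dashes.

I - J - D - C - B - H - L - P

The 7-move cap with required stops at D, H leaves no slack for detours.
Route from I: right 1 to J, up 1 to D, left 2 to B, down 3 to P — 7 moves in all.
Check: all required cells visited; 7 ≤ 7 moves.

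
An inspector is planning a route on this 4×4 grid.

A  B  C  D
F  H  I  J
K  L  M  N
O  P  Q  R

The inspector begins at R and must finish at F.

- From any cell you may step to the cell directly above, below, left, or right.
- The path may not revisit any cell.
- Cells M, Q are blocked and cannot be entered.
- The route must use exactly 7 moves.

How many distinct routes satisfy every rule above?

7

Need simple routes of exactly 7 moves from R to F (Manhattan distance 5, so 1 moves are spent on a detour and 1 undoing it).
Enumerating: R N J D C I H F | R N J D C B H F | R N J D C B A F | R N J I C B H F | R N J I C B A F | R N J I H B A F | R N J I H L K F.
That gives 7 routes.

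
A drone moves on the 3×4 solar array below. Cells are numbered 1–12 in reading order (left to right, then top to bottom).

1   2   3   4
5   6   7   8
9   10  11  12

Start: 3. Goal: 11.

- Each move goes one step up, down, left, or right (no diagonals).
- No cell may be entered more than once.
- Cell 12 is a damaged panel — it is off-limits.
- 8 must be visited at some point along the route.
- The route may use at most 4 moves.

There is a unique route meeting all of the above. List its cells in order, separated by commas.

3, 4, 8, 7, 11

The 4-move cap with required stops at 8 leaves no slack for detours.
Route from 3: right 1 to 4, down 1 to 8, left 1 to 7, down 1 to 11 — 4 moves in all.
Check: all required cells visited; 4 ≤ 4 moves.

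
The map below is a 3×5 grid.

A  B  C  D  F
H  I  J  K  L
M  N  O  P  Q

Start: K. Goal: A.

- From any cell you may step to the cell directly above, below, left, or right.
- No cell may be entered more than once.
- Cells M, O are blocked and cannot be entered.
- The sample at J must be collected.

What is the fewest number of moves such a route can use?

Any route passes through J somewhere between K and A. Summing Manhattan distances along the two legs (K → J → A) gives a lower bound of 1 + 3 = 4 moves.
A route of 4 moves achieves this: K → J → C → B → A.
Since 4 matches the lower bound, it is optimal.

4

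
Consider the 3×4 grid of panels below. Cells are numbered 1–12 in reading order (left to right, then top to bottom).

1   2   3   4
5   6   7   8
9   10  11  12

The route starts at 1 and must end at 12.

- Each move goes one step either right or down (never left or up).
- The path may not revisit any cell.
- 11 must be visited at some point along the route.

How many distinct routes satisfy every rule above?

6

A right/down-only route from 1 to 12 makes exactly 2 down-moves and 3 right-moves in some order.
With no other constraints that would be C(5,2) = 10 routes.
Split at 11 and multiply the segment counts: 1→11: 6; 11→12: 1; product = 6.
That gives 6 routes.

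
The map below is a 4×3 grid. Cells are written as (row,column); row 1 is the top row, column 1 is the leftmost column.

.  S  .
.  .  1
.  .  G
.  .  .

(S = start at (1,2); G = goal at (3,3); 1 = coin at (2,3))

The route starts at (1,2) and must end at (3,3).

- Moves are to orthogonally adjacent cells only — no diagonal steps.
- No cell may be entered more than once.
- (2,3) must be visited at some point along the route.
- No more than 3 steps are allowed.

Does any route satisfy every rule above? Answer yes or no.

One route that works: (1,2) → (2,2) → (2,3) → (3,3).

yes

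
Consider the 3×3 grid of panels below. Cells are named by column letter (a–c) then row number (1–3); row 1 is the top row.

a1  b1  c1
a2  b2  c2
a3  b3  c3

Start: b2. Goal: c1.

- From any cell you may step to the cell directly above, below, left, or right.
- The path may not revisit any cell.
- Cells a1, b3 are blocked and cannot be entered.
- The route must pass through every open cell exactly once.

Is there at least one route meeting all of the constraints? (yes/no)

Cell a3 has only one open neighbour but is neither the start nor the goal, so a Hamiltonian route would have to both enter and leave it through the same neighbour — impossible without revisiting.

no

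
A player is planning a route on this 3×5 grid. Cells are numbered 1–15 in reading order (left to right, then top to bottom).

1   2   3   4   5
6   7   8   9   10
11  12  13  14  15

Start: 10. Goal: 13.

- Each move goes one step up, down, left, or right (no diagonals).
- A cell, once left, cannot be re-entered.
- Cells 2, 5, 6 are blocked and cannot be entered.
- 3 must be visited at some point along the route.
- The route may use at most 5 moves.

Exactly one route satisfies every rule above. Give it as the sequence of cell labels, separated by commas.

10, 9, 4, 3, 8, 13

Any route must reach 3 and still end at 13 within 5 moves, so the order of the required stops is forced.
Route from 10: left 1 to 9, up 1 to 4, left 1 to 3, down 2 to 13 — 5 moves in all.
Check: all required cells visited; 5 ≤ 5 moves.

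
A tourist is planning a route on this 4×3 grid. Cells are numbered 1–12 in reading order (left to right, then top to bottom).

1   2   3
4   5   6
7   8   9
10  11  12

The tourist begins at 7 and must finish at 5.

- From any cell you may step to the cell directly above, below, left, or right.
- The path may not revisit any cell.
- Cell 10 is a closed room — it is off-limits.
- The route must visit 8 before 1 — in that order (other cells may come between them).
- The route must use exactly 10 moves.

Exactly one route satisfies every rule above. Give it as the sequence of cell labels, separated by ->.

The waypoints must appear in the order 8, 1, with no cell reused.
Route from 7: right 1 to 8, down 1 to 11, right 1 to 12, up 3 to 3, left 2 to 1, down 1 to 4, right 1 to 5 — 10 moves in all.
Check: order respected (8 at step 1, 1 at step 8); 10 moves as required.

7 -> 8 -> 11 -> 12 -> 9 -> 6 -> 3 -> 2 -> 1 -> 4 -> 5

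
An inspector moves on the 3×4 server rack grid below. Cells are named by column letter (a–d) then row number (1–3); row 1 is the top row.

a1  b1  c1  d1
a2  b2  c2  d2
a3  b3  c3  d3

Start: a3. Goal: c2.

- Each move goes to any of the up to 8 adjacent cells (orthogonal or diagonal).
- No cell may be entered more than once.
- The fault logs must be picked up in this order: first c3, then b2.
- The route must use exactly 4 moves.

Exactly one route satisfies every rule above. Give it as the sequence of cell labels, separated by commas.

a3, b3, c3, b2, c2

The waypoints must appear in the order c3, b2, with no cell reused.
Route from a3: 2× right (reaching c3), up-left to b2, right to c2 — 4 moves in all.
Check: order respected (c3 at step 2, b2 at step 3); 4 moves as required.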